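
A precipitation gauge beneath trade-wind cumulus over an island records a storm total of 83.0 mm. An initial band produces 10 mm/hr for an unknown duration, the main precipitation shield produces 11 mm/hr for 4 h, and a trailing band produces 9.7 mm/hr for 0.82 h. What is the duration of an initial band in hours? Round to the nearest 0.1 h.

duration ≈ 3.1 h

Known phases: 11 × 4 + 9.7 × 0.82 = 44 + 7.954 = 51.954 mm.
Remaining depth = 83.0 − 51.954 = 31.046 mm.
Duration = 31.046 / 10 = 3.1 h.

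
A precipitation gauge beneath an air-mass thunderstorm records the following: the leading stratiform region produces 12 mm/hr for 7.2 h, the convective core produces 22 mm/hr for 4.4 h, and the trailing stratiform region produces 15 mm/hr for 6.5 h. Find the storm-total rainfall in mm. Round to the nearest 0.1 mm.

Total = Σ Rᵢ Δtᵢ = 12 × 7.2 + 22 × 4.4 + 15 × 6.5
      = 86.4 + 96.8 + 97.5 = 280.7 mm.

total ≈ 280.7 mm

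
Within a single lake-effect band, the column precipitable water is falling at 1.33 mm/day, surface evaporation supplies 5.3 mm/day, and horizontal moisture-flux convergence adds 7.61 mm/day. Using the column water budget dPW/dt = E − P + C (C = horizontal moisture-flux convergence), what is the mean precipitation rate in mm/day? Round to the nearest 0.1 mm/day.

dPW/dt = -1.33 mm/day.
P = E + C − dPW/dt = 5.3 + (7.61) − (-1.33) = 14.2 mm/day.

P ≈ 14.2 mm/day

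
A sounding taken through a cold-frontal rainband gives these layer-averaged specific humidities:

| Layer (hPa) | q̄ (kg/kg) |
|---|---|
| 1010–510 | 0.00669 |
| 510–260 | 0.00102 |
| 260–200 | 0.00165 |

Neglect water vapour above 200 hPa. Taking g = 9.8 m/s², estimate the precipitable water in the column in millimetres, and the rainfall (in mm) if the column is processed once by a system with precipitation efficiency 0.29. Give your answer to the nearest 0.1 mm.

Precipitable water is the column-integrated vapour mass per unit area: PW = (1/g) Σ q̄ Δp, with q in kg/kg and Δp in Pa (1 kg/m² of water = 1 mm).
Layer 1010–510 hPa: Δp = 500 hPa = 50000 Pa, q̄ = 0.00669 kg/kg → 0.00669 × 50000 / 9.8 = 34.13 mm
Layer 510–260 hPa: Δp = 250 hPa = 25000 Pa, q̄ = 0.00102 kg/kg → 0.00102 × 25000 / 9.8 = 2.60 mm
Layer 260–200 hPa: Δp = 60 hPa = 6000 Pa, q̄ = 0.00165 kg/kg → 0.00165 × 6000 / 9.8 = 1.01 mm
PW = 34.13 + 2.60 + 1.01 = 37.74 ≈ 37.7 mm.
Rainfall = ε × PW = 0.29 × 37.7 = 10.9 mm.

PW ≈ 37.7 mm; rainfall ≈ 10.9 mm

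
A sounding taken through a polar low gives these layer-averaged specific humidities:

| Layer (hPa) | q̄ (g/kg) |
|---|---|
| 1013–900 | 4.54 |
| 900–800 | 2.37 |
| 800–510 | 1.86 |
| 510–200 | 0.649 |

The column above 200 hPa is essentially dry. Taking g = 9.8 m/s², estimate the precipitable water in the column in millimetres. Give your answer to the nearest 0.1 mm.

PW ≈ 15.2 mm

Precipitable water is the column-integrated vapour mass per unit area: PW = (1/g) Σ q̄ Δp, with q in kg/kg and Δp in Pa (1 kg/m² of water = 1 mm).
Layer 1013–900 hPa: Δp = 113 hPa = 11300 Pa, q̄ = 0.00454 kg/kg → 0.00454 × 11300 / 9.8 = 5.23 mm
Layer 900–800 hPa: Δp = 100 hPa = 10000 Pa, q̄ = 0.00237 kg/kg → 0.00237 × 10000 / 9.8 = 2.42 mm
Layer 800–510 hPa: Δp = 290 hPa = 29000 Pa, q̄ = 0.00186 kg/kg → 0.00186 × 29000 / 9.8 = 5.50 mm
Layer 510–200 hPa: Δp = 310 hPa = 31000 Pa, q̄ = 0.000649 kg/kg → 0.000649 × 31000 / 9.8 = 2.05 mm
PW = 5.23 + 2.42 + 5.50 + 2.05 = 15.20 ≈ 15.2 mm.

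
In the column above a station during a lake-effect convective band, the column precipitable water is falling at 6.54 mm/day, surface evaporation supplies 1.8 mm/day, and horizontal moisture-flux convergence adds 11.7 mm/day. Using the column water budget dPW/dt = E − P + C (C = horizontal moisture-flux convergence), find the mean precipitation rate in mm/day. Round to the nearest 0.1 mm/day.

dPW/dt = -6.54 mm/day.
P = E + C − dPW/dt = 1.8 + (11.7) − (-6.54) = 20.0 mm/day.

P ≈ 20.0 mm/day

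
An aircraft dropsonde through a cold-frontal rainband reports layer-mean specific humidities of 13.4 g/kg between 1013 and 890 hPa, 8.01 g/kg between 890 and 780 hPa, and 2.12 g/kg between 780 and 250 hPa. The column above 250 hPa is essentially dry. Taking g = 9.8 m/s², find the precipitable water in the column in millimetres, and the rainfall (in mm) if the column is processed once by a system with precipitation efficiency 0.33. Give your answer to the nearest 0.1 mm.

Precipitable water is the column-integrated vapour mass per unit area: PW = (1/g) Σ q̄ Δp, with q in kg/kg and Δp in Pa (1 kg/m² of water = 1 mm).
Layer 1013–890 hPa: Δp = 123 hPa = 12300 Pa, q̄ = 0.0134 kg/kg → 0.0134 × 12300 / 9.8 = 16.82 mm
Layer 890–780 hPa: Δp = 110 hPa = 11000 Pa, q̄ = 0.00801 kg/kg → 0.00801 × 11000 / 9.8 = 8.99 mm
Layer 780–250 hPa: Δp = 530 hPa = 53000 Pa, q̄ = 0.00212 kg/kg → 0.00212 × 53000 / 9.8 = 11.47 mm
PW = 16.82 + 8.99 + 11.47 = 37.28 ≈ 37.3 mm.
Rainfall = ε × PW = 0.33 × 37.3 = 12.3 mm.

PW ≈ 37.3 mm; rainfall ≈ 12.3 mm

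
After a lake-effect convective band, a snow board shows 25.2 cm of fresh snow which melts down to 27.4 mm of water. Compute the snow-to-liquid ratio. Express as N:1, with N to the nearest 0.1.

ratio ≈ 9.2

Ratio = snow depth / SWE = 252 mm / 27.4 mm = 9.2, i.e. 9.2:1.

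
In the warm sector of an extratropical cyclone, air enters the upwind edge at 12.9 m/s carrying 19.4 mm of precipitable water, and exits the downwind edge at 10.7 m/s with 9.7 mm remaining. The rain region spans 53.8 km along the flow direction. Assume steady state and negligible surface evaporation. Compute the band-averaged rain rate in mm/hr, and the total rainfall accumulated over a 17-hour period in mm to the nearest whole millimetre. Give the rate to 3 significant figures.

R ≈ 9.80 mm/hr; total ≈ 167 mm

Column moisture flux per unit crosswind length is F = V × PW.
Inflow: F_in = 12.9 × 19.4 = 250.26 mm·m/s
Outflow: F_out = 10.7 × 9.7 = 103.79 mm·m/s
Steady-state rate R = (F_in − F_out)/L = (250.26 − 103.79) / 53800 m = 2.722e-03 mm/s.
R = 2.722e-03 × 3600 = 9.80 mm/hr.
Over 17 h: total = 9.80 × 17 = 166.6 ≈ 167 mm.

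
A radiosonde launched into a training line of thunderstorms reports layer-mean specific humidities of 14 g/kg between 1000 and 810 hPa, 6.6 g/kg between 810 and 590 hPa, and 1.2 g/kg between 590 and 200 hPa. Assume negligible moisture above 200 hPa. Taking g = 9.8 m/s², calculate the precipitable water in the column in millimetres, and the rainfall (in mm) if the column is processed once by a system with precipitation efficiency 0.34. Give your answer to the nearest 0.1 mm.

Precipitable water is the column-integrated vapour mass per unit area: PW = (1/g) Σ q̄ Δp, with q in kg/kg and Δp in Pa (1 kg/m² of water = 1 mm).
Layer 1000–810 hPa: Δp = 190 hPa = 19000 Pa, q̄ = 0.014 kg/kg → 0.014 × 19000 / 9.8 = 27.14 mm
Layer 810–590 hPa: Δp = 220 hPa = 22000 Pa, q̄ = 0.0066 kg/kg → 0.0066 × 22000 / 9.8 = 14.82 mm
Layer 590–200 hPa: Δp = 390 hPa = 39000 Pa, q̄ = 0.0012 kg/kg → 0.0012 × 39000 / 9.8 = 4.78 mm
PW = 27.14 + 14.82 + 4.78 = 46.74 ≈ 46.7 mm.
Rainfall = ε × PW = 0.34 × 46.7 = 15.9 mm.

PW ≈ 46.7 mm; rainfall ≈ 15.9 mm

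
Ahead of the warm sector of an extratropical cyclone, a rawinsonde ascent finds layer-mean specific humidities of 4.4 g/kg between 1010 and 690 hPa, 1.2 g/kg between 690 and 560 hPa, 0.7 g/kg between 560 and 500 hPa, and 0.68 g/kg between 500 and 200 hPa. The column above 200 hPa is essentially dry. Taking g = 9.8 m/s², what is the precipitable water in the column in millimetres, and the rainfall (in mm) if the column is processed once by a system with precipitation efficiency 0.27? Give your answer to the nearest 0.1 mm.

Precipitable water is the column-integrated vapour mass per unit area: PW = (1/g) Σ q̄ Δp, with q in kg/kg and Δp in Pa (1 kg/m² of water = 1 mm).
Layer 1010–690 hPa: Δp = 320 hPa = 32000 Pa, q̄ = 0.0044 kg/kg → 0.0044 × 32000 / 9.8 = 14.37 mm
Layer 690–560 hPa: Δp = 130 hPa = 13000 Pa, q̄ = 0.0012 kg/kg → 0.0012 × 13000 / 9.8 = 1.59 mm
Layer 560–500 hPa: Δp = 60 hPa = 6000 Pa, q̄ = 0.0007 kg/kg → 0.0007 × 6000 / 9.8 = 0.43 mm
Layer 500–200 hPa: Δp = 300 hPa = 30000 Pa, q̄ = 0.00068 kg/kg → 0.00068 × 30000 / 9.8 = 2.08 mm
PW = 14.37 + 1.59 + 0.43 + 2.08 = 18.47 ≈ 18.5 mm.
Rainfall = ε × PW = 0.27 × 18.5 = 5.0 mm.

PW ≈ 18.5 mm; rainfall ≈ 5.0 mm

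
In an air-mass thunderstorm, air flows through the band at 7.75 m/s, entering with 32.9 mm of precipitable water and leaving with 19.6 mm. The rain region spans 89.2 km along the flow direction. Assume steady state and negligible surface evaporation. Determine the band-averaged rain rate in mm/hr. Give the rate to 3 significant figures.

R ≈ 4.16 mm/hr

Column moisture flux per unit crosswind length is F = V × PW.
Inflow: F_in = 7.75 × 32.9 = 254.975 mm·m/s
Outflow: F_out = 7.75 × 19.6 = 151.9 mm·m/s
Steady-state rate R = (F_in − F_out)/L = (254.975 − 151.9) / 89200 m = 1.156e-03 mm/s.
R = 1.156e-03 × 3600 = 4.16 mm/hr.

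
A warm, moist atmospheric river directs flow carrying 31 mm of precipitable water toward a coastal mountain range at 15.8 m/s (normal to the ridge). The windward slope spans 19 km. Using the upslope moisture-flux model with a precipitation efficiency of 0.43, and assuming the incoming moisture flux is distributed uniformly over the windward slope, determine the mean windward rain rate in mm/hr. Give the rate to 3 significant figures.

Incoming column moisture flux per unit ridge length: F = V × PW = 15.8 × 31 = 489.8 mm·m/s.
Spread over the 19 km slope with efficiency ε = 0.43: R = ε·F/W = 0.43 × 489.8 / 19000 m = 1.108e-02 mm/s.
R = 1.108e-02 × 3600 = 39.9 mm/hr.

R ≈ 39.9 mm/hr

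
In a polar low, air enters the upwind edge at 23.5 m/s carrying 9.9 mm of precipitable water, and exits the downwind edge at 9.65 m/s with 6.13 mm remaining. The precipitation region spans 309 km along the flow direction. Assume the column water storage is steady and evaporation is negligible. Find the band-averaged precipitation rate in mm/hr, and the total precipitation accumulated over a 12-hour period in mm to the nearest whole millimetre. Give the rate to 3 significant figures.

Column moisture flux per unit crosswind length is F = V × PW.
Inflow: F_in = 23.5 × 9.9 = 232.65 mm·m/s
Outflow: F_out = 9.65 × 6.13 = 59.1545 mm·m/s
Steady-state rate R = (F_in − F_out)/L = (232.65 − 59.1545) / 309000 m = 5.615e-04 mm/s.
R = 5.615e-04 × 3600 = 2.02 mm/hr.
Over 12 h: total = 2.02 × 12 = 24.24 ≈ 24 mm.

R ≈ 2.02 mm/hr; total ≈ 24 mm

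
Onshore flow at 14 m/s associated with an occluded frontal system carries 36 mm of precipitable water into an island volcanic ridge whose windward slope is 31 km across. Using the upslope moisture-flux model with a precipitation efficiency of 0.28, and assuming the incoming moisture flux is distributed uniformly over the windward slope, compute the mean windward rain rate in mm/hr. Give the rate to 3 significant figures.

R ≈ 16.4 mm/hr

Incoming column moisture flux per unit ridge length: F = V × PW = 14 × 36 = 504 mm·m/s.
Spread over the 31 km slope with efficiency ε = 0.28: R = ε·F/W = 0.28 × 504 / 31000 m = 4.552e-03 mm/s.
R = 4.552e-03 × 3600 = 16.4 mm/hr.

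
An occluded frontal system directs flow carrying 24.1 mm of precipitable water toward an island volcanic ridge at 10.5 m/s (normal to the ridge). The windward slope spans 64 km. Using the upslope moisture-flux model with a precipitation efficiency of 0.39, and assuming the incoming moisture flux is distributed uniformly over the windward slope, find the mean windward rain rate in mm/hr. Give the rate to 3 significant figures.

Incoming column moisture flux per unit ridge length: F = V × PW = 10.5 × 24.1 = 253.05 mm·m/s.
Spread over the 64 km slope with efficiency ε = 0.39: R = ε·F/W = 0.39 × 253.05 / 64000 m = 1.542e-03 mm/s.
R = 1.542e-03 × 3600 = 5.55 mm/hr.

R ≈ 5.55 mm/hr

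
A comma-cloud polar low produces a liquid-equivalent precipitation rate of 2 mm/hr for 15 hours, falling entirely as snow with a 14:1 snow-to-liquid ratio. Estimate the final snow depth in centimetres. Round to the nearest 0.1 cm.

snow depth ≈ 42.0 cm

Liquid-equivalent depth = 2 × 15 = 30 mm.
Snow depth = 30 mm × 14 = 420 mm = 42.0 cm.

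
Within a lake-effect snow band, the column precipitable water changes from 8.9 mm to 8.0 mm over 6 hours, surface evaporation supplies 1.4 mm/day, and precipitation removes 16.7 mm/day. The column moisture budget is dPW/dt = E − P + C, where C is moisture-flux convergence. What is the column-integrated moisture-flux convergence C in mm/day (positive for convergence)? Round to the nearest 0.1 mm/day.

dPW/dt = (8.0 − 8.9) mm / (6/24 day) = -3.600 mm/day.
C = dPW/dt − E + P = (-3.600) − 1.4 + 16.7 = 11.7 mm/day.

C ≈ 11.7 mm/day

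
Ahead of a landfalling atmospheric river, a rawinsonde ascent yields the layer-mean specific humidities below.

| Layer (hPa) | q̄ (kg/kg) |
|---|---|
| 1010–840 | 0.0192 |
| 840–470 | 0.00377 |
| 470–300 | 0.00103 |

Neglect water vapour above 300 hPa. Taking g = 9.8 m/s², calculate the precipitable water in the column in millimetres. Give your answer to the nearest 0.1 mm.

Precipitable water is the column-integrated vapour mass per unit area: PW = (1/g) Σ q̄ Δp, with q in kg/kg and Δp in Pa (1 kg/m² of water = 1 mm).
Layer 1010–840 hPa: Δp = 170 hPa = 17000 Pa, q̄ = 0.0192 kg/kg → 0.0192 × 17000 / 9.8 = 33.31 mm
Layer 840–470 hPa: Δp = 370 hPa = 37000 Pa, q̄ = 0.00377 kg/kg → 0.00377 × 37000 / 9.8 = 14.23 mm
Layer 470–300 hPa: Δp = 170 hPa = 17000 Pa, q̄ = 0.00103 kg/kg → 0.00103 × 17000 / 9.8 = 1.79 mm
PW = 33.31 + 14.23 + 1.79 = 49.33 ≈ 49.3 mm.

PW ≈ 49.3 mm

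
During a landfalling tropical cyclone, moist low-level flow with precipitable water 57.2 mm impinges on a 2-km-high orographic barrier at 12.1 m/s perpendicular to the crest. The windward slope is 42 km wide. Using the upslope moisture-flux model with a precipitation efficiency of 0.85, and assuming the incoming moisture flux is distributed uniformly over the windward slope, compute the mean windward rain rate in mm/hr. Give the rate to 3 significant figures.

Incoming column moisture flux per unit ridge length: F = V × PW = 12.1 × 57.2 = 692.12 mm·m/s.
Spread over the 42 km slope with efficiency ε = 0.85: R = ε·F/W = 0.85 × 692.12 / 42000 m = 1.401e-02 mm/s.
R = 1.401e-02 × 3600 = 50.4 mm/hr.

R ≈ 50.4 mm/hr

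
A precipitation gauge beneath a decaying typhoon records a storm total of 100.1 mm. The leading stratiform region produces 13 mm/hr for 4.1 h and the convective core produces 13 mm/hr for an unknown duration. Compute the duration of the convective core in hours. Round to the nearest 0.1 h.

duration ≈ 3.6 h

Known phases: 13 × 4.1 = 53.3 mm.
Remaining depth = 100.1 − 53.3 = 46.8 mm.
Duration = 46.8 / 13 = 3.6 h.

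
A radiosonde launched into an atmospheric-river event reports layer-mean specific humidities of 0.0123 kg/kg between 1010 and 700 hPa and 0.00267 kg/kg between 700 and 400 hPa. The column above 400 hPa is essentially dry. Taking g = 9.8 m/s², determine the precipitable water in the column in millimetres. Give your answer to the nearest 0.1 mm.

Precipitable water is the column-integrated vapour mass per unit area: PW = (1/g) Σ q̄ Δp, with q in kg/kg and Δp in Pa (1 kg/m² of water = 1 mm).
Layer 1010–700 hPa: Δp = 310 hPa = 31000 Pa, q̄ = 0.0123 kg/kg → 0.0123 × 31000 / 9.8 = 38.91 mm
Layer 700–400 hPa: Δp = 300 hPa = 30000 Pa, q̄ = 0.00267 kg/kg → 0.00267 × 30000 / 9.8 = 8.17 mm
PW = 38.91 + 8.17 = 47.08 ≈ 47.1 mm.

PW ≈ 47.1 mm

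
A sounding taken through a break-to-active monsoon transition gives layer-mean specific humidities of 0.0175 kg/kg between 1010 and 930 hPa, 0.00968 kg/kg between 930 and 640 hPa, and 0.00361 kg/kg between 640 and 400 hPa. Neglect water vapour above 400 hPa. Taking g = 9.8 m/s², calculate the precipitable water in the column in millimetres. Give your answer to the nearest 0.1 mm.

PW ≈ 51.8 mm

Precipitable water is the column-integrated vapour mass per unit area: PW = (1/g) Σ q̄ Δp, with q in kg/kg and Δp in Pa (1 kg/m² of water = 1 mm).
Layer 1010–930 hPa: Δp = 80 hPa = 8000 Pa, q̄ = 0.0175 kg/kg → 0.0175 × 8000 / 9.8 = 14.29 mm
Layer 930–640 hPa: Δp = 290 hPa = 29000 Pa, q̄ = 0.00968 kg/kg → 0.00968 × 29000 / 9.8 = 28.64 mm
Layer 640–400 hPa: Δp = 240 hPa = 24000 Pa, q̄ = 0.00361 kg/kg → 0.00361 × 24000 / 9.8 = 8.84 mm
PW = 14.29 + 28.64 + 8.84 = 51.77 ≈ 51.8 mm.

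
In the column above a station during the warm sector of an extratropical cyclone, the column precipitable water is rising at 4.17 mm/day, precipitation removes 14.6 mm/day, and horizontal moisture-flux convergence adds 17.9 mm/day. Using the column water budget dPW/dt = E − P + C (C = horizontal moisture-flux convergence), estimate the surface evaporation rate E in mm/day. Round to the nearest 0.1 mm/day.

E ≈ 0.9 mm/day

dPW/dt = +4.17 mm/day.
E = dPW/dt + P − C = (+4.17) + 14.6 − (17.9) = 0.9 mm/day.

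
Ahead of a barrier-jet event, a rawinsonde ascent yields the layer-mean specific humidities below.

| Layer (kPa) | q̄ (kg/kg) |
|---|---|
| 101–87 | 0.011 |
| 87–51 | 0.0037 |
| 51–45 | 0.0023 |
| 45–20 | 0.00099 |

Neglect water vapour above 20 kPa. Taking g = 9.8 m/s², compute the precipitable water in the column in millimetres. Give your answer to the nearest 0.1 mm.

PW ≈ 33.2 mm

Precipitable water is the column-integrated vapour mass per unit area: PW = (1/g) Σ q̄ Δp, with q in kg/kg and Δp in Pa (1 kg/m² of water = 1 mm).
Layer 101–87 kPa: Δp = 140 hPa = 14000 Pa, q̄ = 0.011 kg/kg → 0.011 × 14000 / 9.8 = 15.71 mm
Layer 87–51 kPa: Δp = 360 hPa = 36000 Pa, q̄ = 0.0037 kg/kg → 0.0037 × 36000 / 9.8 = 13.59 mm
Layer 51–45 kPa: Δp = 60 hPa = 6000 Pa, q̄ = 0.0023 kg/kg → 0.0023 × 6000 / 9.8 = 1.41 mm
Layer 45–20 kPa: Δp = 250 hPa = 25000 Pa, q̄ = 0.00099 kg/kg → 0.00099 × 25000 / 9.8 = 2.53 mm
PW = 15.71 + 13.59 + 1.41 + 2.53 = 33.24 ≈ 33.2 mm.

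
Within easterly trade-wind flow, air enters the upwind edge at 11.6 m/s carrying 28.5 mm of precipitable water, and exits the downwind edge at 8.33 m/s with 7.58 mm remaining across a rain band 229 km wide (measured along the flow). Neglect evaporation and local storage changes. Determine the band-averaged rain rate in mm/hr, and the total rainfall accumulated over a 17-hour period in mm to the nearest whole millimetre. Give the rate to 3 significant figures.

Column moisture flux per unit crosswind length is F = V × PW.
Inflow: F_in = 11.6 × 28.5 = 330.6 mm·m/s
Outflow: F_out = 8.33 × 7.58 = 63.1414 mm·m/s
Steady-state rate R = (F_in − F_out)/L = (330.6 − 63.1414) / 229000 m = 1.168e-03 mm/s.
R = 1.168e-03 × 3600 = 4.20 mm/hr.
Over 17 h: total = 4.20 × 17 = 71.4 ≈ 71 mm.

R ≈ 4.20 mm/hr; total ≈ 71 mm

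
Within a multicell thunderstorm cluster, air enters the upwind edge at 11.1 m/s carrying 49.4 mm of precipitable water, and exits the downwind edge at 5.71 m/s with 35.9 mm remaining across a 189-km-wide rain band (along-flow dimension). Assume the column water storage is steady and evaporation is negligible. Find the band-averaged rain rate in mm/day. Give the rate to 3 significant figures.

R ≈ 157 mm/day

Column moisture flux per unit crosswind length is F = V × PW.
Inflow: F_in = 11.1 × 49.4 = 548.34 mm·m/s
Outflow: F_out = 5.71 × 35.9 = 204.989 mm·m/s
Steady-state rate R = (F_in − F_out)/L = (548.34 − 204.989) / 189000 m = 1.817e-03 mm/s.
R = 1.817e-03 × 3600 × 24 = 157 mm/day.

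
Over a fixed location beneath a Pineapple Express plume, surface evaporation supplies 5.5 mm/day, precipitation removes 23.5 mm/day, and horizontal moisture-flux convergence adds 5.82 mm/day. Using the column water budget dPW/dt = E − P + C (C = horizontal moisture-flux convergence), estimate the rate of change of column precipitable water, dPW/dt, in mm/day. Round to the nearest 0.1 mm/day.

dPW/dt = E − P + C = 5.5 − 23.5 + (5.82) = -12.2 mm/day.

dPW/dt ≈ -12.2 mm/day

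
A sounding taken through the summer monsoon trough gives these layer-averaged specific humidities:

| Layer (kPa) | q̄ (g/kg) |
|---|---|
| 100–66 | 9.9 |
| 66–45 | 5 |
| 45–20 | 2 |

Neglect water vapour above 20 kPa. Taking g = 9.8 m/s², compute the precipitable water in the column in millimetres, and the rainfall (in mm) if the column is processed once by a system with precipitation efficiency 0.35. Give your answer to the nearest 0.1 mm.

PW ≈ 50.2 mm; rainfall ≈ 17.6 mm

Precipitable water is the column-integrated vapour mass per unit area: PW = (1/g) Σ q̄ Δp, with q in kg/kg and Δp in Pa (1 kg/m² of water = 1 mm).
Layer 100–66 kPa: Δp = 340 hPa = 34000 Pa, q̄ = 0.0099 kg/kg → 0.0099 × 34000 / 9.8 = 34.35 mm
Layer 66–45 kPa: Δp = 210 hPa = 21000 Pa, q̄ = 0.005 kg/kg → 0.005 × 21000 / 9.8 = 10.71 mm
Layer 45–20 kPa: Δp = 250 hPa = 25000 Pa, q̄ = 0.002 kg/kg → 0.002 × 25000 / 9.8 = 5.10 mm
PW = 34.35 + 10.71 + 5.10 = 50.16 ≈ 50.2 mm.
Rainfall = ε × PW = 0.35 × 50.2 = 17.6 mm.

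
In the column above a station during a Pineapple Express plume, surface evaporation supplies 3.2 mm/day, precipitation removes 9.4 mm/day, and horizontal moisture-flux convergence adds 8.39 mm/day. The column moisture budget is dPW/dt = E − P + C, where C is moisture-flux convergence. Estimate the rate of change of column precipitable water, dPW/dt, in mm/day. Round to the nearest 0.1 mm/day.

dPW/dt = E − P + C = 3.2 − 9.4 + (8.39) = 2.2 mm/day.

dPW/dt ≈ 2.2 mm/day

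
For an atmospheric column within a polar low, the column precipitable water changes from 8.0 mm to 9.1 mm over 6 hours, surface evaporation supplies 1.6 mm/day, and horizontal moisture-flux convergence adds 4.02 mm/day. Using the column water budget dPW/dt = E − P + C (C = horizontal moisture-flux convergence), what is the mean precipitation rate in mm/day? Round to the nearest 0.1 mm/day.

dPW/dt = (9.1 − 8.0) mm / (6/24 day) = +4.400 mm/day.
P = E + C − dPW/dt = 1.6 + (4.02) − (+4.400) = 1.2 mm/day.

P ≈ 1.2 mm/day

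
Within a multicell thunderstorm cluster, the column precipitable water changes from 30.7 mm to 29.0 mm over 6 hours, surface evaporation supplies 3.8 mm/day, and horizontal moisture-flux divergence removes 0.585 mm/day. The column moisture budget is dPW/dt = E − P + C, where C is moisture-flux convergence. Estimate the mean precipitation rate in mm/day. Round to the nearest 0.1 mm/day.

P ≈ 10.0 mm/day

dPW/dt = (29.0 − 30.7) mm / (6/24 day) = -6.800 mm/day.
P = E + C − dPW/dt = 3.8 + (-0.585) − (-6.800) = 10.0 mm/day.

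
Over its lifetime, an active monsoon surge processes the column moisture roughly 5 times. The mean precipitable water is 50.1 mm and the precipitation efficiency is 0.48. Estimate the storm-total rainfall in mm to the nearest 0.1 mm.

rainfall ≈ 120.2 mm

Each cycle deposits ε × PW = 0.48 × 50.1 = 24.048 mm.
Over 5 cycles: 5 × 24.048 = 120.2 mm.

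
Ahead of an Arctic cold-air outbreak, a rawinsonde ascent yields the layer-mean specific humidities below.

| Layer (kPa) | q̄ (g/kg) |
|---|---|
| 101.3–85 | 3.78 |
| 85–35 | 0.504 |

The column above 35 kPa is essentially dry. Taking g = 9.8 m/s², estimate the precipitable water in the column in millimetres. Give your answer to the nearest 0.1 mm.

PW ≈ 8.9 mm

Precipitable water is the column-integrated vapour mass per unit area: PW = (1/g) Σ q̄ Δp, with q in kg/kg and Δp in Pa (1 kg/m² of water = 1 mm).
Layer 101.3–85 kPa: Δp = 163 hPa = 16300 Pa, q̄ = 0.00378 kg/kg → 0.00378 × 16300 / 9.8 = 6.29 mm
Layer 85–35 kPa: Δp = 500 hPa = 50000 Pa, q̄ = 0.000504 kg/kg → 0.000504 × 50000 / 9.8 = 2.57 mm
PW = 6.29 + 2.57 = 8.86 ≈ 8.9 mm.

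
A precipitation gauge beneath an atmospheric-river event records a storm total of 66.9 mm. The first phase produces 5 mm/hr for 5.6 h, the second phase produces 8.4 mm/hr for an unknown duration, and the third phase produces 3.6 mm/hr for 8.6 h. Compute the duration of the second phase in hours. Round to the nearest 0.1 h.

duration ≈ 0.9 h

Known phases: 5 × 5.6 + 3.6 × 8.6 = 28 + 30.96 = 58.96 mm.
Remaining depth = 66.9 − 58.96 = 7.94 mm.
Duration = 7.94 / 8.4 = 0.9 h.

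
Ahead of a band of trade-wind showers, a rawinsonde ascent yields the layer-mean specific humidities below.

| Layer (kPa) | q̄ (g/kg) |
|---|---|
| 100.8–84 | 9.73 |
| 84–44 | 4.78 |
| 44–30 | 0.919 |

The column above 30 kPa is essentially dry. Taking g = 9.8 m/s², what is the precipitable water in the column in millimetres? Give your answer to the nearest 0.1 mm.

PW ≈ 37.5 mm

Precipitable water is the column-integrated vapour mass per unit area: PW = (1/g) Σ q̄ Δp, with q in kg/kg and Δp in Pa (1 kg/m² of water = 1 mm).
Layer 100.8–84 kPa: Δp = 168 hPa = 16800 Pa, q̄ = 0.00973 kg/kg → 0.00973 × 16800 / 9.8 = 16.68 mm
Layer 84–44 kPa: Δp = 400 hPa = 40000 Pa, q̄ = 0.00478 kg/kg → 0.00478 × 40000 / 9.8 = 19.51 mm
Layer 44–30 kPa: Δp = 140 hPa = 14000 Pa, q̄ = 0.000919 kg/kg → 0.000919 × 14000 / 9.8 = 1.31 mm
PW = 16.68 + 19.51 + 1.31 = 37.50 ≈ 37.5 mm.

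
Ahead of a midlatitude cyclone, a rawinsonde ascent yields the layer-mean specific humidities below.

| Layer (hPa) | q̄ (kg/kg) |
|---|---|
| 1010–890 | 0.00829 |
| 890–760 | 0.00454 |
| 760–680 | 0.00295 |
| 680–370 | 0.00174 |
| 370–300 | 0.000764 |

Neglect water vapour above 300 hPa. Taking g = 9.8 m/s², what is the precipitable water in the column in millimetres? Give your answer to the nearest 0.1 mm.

PW ≈ 24.6 mm

Precipitable water is the column-integrated vapour mass per unit area: PW = (1/g) Σ q̄ Δp, with q in kg/kg and Δp in Pa (1 kg/m² of water = 1 mm).
Layer 1010–890 hPa: Δp = 120 hPa = 12000 Pa, q̄ = 0.00829 kg/kg → 0.00829 × 12000 / 9.8 = 10.15 mm
Layer 890–760 hPa: Δp = 130 hPa = 13000 Pa, q̄ = 0.00454 kg/kg → 0.00454 × 13000 / 9.8 = 6.02 mm
Layer 760–680 hPa: Δp = 80 hPa = 8000 Pa, q̄ = 0.00295 kg/kg → 0.00295 × 8000 / 9.8 = 2.41 mm
Layer 680–370 hPa: Δp = 310 hPa = 31000 Pa, q̄ = 0.00174 kg/kg → 0.00174 × 31000 / 9.8 = 5.50 mm
Layer 370–300 hPa: Δp = 70 hPa = 7000 Pa, q̄ = 0.000764 kg/kg → 0.000764 × 7000 / 9.8 = 0.55 mm
PW = 10.15 + 6.02 + 2.41 + 5.50 + 0.55 = 24.63 ≈ 24.6 mm.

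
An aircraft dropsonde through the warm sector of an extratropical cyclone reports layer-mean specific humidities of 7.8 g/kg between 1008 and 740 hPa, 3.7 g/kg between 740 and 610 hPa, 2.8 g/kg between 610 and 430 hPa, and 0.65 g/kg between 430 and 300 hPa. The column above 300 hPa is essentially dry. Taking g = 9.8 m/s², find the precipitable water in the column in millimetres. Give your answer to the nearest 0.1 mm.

PW ≈ 32.2 mm

Precipitable water is the column-integrated vapour mass per unit area: PW = (1/g) Σ q̄ Δp, with q in kg/kg and Δp in Pa (1 kg/m² of water = 1 mm).
Layer 1008–740 hPa: Δp = 268 hPa = 26800 Pa, q̄ = 0.0078 kg/kg → 0.0078 × 26800 / 9.8 = 21.33 mm
Layer 740–610 hPa: Δp = 130 hPa = 13000 Pa, q̄ = 0.0037 kg/kg → 0.0037 × 13000 / 9.8 = 4.91 mm
Layer 610–430 hPa: Δp = 180 hPa = 18000 Pa, q̄ = 0.0028 kg/kg → 0.0028 × 18000 / 9.8 = 5.14 mm
Layer 430–300 hPa: Δp = 130 hPa = 13000 Pa, q̄ = 0.00065 kg/kg → 0.00065 × 13000 / 9.8 = 0.86 mm
PW = 21.33 + 4.91 + 5.14 + 0.86 = 32.24 ≈ 32.2 mm.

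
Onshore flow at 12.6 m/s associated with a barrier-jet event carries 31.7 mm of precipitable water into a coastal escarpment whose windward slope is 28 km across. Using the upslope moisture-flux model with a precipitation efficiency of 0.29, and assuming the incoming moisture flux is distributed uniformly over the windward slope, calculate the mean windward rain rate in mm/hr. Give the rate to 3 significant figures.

R ≈ 14.9 mm/hr

Incoming column moisture flux per unit ridge length: F = V × PW = 12.6 × 31.7 = 399.42 mm·m/s.
Spread over the 28 km slope with efficiency ε = 0.29: R = ε·F/W = 0.29 × 399.42 / 28000 m = 4.137e-03 mm/s.
R = 4.137e-03 × 3600 = 14.9 mm/hr.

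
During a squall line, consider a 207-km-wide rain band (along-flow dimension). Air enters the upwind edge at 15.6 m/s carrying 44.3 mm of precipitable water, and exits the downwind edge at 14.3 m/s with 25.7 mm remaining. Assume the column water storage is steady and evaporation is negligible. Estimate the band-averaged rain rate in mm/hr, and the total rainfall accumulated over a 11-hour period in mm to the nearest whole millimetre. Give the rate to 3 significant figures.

R ≈ 5.63 mm/hr; total ≈ 62 mm

Column moisture flux per unit crosswind length is F = V × PW.
Inflow: F_in = 15.6 × 44.3 = 691.08 mm·m/s
Outflow: F_out = 14.3 × 25.7 = 367.51 mm·m/s
Steady-state rate R = (F_in − F_out)/L = (691.08 − 367.51) / 207000 m = 1.563e-03 mm/s.
R = 1.563e-03 × 3600 = 5.63 mm/hr.
Over 11 h: total = 5.63 × 11 = 61.93 ≈ 62 mm.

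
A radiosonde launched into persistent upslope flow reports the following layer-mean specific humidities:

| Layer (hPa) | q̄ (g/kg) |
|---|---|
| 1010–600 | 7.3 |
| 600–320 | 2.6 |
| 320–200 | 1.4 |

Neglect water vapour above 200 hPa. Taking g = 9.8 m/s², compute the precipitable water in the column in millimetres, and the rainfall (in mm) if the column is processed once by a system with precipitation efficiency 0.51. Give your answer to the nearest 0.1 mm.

Precipitable water is the column-integrated vapour mass per unit area: PW = (1/g) Σ q̄ Δp, with q in kg/kg and Δp in Pa (1 kg/m² of water = 1 mm).
Layer 1010–600 hPa: Δp = 410 hPa = 41000 Pa, q̄ = 0.0073 kg/kg → 0.0073 × 41000 / 9.8 = 30.54 mm
Layer 600–320 hPa: Δp = 280 hPa = 28000 Pa, q̄ = 0.0026 kg/kg → 0.0026 × 28000 / 9.8 = 7.43 mm
Layer 320–200 hPa: Δp = 120 hPa = 12000 Pa, q̄ = 0.0014 kg/kg → 0.0014 × 12000 / 9.8 = 1.71 mm
PW = 30.54 + 7.43 + 1.71 = 39.68 ≈ 39.7 mm.
Rainfall = ε × PW = 0.51 × 39.7 = 20.2 mm.

PW ≈ 39.7 mm; rainfall ≈ 20.2 mm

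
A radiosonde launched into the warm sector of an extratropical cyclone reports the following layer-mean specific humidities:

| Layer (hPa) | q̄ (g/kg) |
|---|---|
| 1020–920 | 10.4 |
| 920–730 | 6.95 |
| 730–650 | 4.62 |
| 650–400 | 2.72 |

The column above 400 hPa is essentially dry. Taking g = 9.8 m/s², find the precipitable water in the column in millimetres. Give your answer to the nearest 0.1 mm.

PW ≈ 34.8 mm

Precipitable water is the column-integrated vapour mass per unit area: PW = (1/g) Σ q̄ Δp, with q in kg/kg and Δp in Pa (1 kg/m² of water = 1 mm).
Layer 1020–920 hPa: Δp = 100 hPa = 10000 Pa, q̄ = 0.0104 kg/kg → 0.0104 × 10000 / 9.8 = 10.61 mm
Layer 920–730 hPa: Δp = 190 hPa = 19000 Pa, q̄ = 0.00695 kg/kg → 0.00695 × 19000 / 9.8 = 13.47 mm
Layer 730–650 hPa: Δp = 80 hPa = 8000 Pa, q̄ = 0.00462 kg/kg → 0.00462 × 8000 / 9.8 = 3.77 mm
Layer 650–400 hPa: Δp = 250 hPa = 25000 Pa, q̄ = 0.00272 kg/kg → 0.00272 × 25000 / 9.8 = 6.94 mm
PW = 10.61 + 13.47 + 3.77 + 6.94 = 34.79 ≈ 34.8 mm.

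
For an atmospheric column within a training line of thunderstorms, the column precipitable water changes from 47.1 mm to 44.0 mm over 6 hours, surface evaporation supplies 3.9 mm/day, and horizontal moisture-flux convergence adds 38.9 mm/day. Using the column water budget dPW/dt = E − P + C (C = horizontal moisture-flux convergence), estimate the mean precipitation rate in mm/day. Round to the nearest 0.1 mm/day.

P ≈ 55.2 mm/day

dPW/dt = (44.0 − 47.1) mm / (6/24 day) = -12.400 mm/day.
P = E + C − dPW/dt = 3.9 + (38.9) − (-12.400) = 55.2 mm/day.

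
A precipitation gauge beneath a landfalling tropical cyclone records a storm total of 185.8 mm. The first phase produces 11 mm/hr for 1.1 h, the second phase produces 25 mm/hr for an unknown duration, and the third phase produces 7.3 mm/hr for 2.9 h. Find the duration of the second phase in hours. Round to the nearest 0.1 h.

duration ≈ 6.1 h

Known phases: 11 × 1.1 + 7.3 × 2.9 = 12.1 + 21.17 = 33.27 mm.
Remaining depth = 185.8 − 33.27 = 152.53 mm.
Duration = 152.53 / 25 = 6.1 h.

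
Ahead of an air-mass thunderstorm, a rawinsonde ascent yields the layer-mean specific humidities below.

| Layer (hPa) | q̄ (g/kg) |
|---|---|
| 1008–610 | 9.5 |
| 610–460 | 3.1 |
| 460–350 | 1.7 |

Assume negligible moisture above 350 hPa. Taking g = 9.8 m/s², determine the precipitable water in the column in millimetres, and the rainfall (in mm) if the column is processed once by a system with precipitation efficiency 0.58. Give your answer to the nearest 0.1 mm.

Precipitable water is the column-integrated vapour mass per unit area: PW = (1/g) Σ q̄ Δp, with q in kg/kg and Δp in Pa (1 kg/m² of water = 1 mm).
Layer 1008–610 hPa: Δp = 398 hPa = 39800 Pa, q̄ = 0.0095 kg/kg → 0.0095 × 39800 / 9.8 = 38.58 mm
Layer 610–460 hPa: Δp = 150 hPa = 15000 Pa, q̄ = 0.0031 kg/kg → 0.0031 × 15000 / 9.8 = 4.74 mm
Layer 460–350 hPa: Δp = 110 hPa = 11000 Pa, q̄ = 0.0017 kg/kg → 0.0017 × 11000 / 9.8 = 1.91 mm
PW = 38.58 + 4.74 + 1.91 = 45.23 ≈ 45.2 mm.
Rainfall = ε × PW = 0.58 × 45.2 = 26.2 mm.

PW ≈ 45.2 mm; rainfall ≈ 26.2 mm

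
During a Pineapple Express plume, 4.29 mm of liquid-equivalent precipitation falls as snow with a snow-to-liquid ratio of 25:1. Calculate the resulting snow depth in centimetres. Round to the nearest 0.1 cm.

snow depth ≈ 10.7 cm

Snow depth = liquid × ratio = 4.29 mm × 25 = 107.25 mm = 10.7 cm.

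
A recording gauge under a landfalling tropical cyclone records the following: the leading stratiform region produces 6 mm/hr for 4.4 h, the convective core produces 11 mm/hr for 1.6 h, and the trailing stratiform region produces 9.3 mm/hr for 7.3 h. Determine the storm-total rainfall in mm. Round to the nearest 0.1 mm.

Total = Σ Rᵢ Δtᵢ = 6 × 4.4 + 11 × 1.6 + 9.3 × 7.3
      = 26.4 + 17.6 + 67.89 = 111.9 mm.

total ≈ 111.9 mm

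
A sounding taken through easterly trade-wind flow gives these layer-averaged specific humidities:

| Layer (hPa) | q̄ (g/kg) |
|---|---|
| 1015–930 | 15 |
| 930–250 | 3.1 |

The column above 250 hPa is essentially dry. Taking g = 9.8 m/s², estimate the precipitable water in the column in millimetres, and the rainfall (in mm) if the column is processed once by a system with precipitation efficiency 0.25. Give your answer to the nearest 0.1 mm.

Precipitable water is the column-integrated vapour mass per unit area: PW = (1/g) Σ q̄ Δp, with q in kg/kg and Δp in Pa (1 kg/m² of water = 1 mm).
Layer 1015–930 hPa: Δp = 85 hPa = 8500 Pa, q̄ = 0.015 kg/kg → 0.015 × 8500 / 9.8 = 13.01 mm
Layer 930–250 hPa: Δp = 680 hPa = 68000 Pa, q̄ = 0.0031 kg/kg → 0.0031 × 68000 / 9.8 = 21.51 mm
PW = 13.01 + 21.51 = 34.52 ≈ 34.5 mm.
Rainfall = ε × PW = 0.25 × 34.5 = 8.6 mm.

PW ≈ 34.5 mm; rainfall ≈ 8.6 mm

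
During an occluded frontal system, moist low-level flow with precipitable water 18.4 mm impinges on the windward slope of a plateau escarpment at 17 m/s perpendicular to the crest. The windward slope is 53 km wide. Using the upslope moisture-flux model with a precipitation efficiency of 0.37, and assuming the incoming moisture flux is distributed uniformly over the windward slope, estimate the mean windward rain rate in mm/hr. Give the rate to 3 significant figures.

Incoming column moisture flux per unit ridge length: F = V × PW = 17 × 18.4 = 312.8 mm·m/s.
Spread over the 53 km slope with efficiency ε = 0.37: R = ε·F/W = 0.37 × 312.8 / 53000 m = 2.184e-03 mm/s.
R = 2.184e-03 × 3600 = 7.86 mm/hr.

R ≈ 7.86 mm/hr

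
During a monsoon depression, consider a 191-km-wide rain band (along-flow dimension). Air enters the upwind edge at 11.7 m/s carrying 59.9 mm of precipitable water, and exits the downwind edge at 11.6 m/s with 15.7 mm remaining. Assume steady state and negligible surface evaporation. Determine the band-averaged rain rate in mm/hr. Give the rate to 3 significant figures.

R ≈ 9.78 mm/hr

Column moisture flux per unit crosswind length is F = V × PW.
Inflow: F_in = 11.7 × 59.9 = 700.83 mm·m/s
Outflow: F_out = 11.6 × 15.7 = 182.12 mm·m/s
Steady-state rate R = (F_in − F_out)/L = (700.83 − 182.12) / 191000 m = 2.716e-03 mm/s.
R = 2.716e-03 × 3600 = 9.78 mm/hr.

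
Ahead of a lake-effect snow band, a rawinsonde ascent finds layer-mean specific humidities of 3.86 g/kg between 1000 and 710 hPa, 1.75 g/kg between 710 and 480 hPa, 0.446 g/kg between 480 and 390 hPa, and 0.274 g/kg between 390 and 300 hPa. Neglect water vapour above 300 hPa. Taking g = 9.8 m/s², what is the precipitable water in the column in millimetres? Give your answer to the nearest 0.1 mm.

Precipitable water is the column-integrated vapour mass per unit area: PW = (1/g) Σ q̄ Δp, with q in kg/kg and Δp in Pa (1 kg/m² of water = 1 mm).
Layer 1000–710 hPa: Δp = 290 hPa = 29000 Pa, q̄ = 0.00386 kg/kg → 0.00386 × 29000 / 9.8 = 11.42 mm
Layer 710–480 hPa: Δp = 230 hPa = 23000 Pa, q̄ = 0.00175 kg/kg → 0.00175 × 23000 / 9.8 = 4.11 mm
Layer 480–390 hPa: Δp = 90 hPa = 9000 Pa, q̄ = 0.000446 kg/kg → 0.000446 × 9000 / 9.8 = 0.41 mm
Layer 390–300 hPa: Δp = 90 hPa = 9000 Pa, q̄ = 0.000274 kg/kg → 0.000274 × 9000 / 9.8 = 0.25 mm
PW = 11.42 + 4.11 + 0.41 + 0.25 = 16.19 ≈ 16.2 mm.

PW ≈ 16.2 mm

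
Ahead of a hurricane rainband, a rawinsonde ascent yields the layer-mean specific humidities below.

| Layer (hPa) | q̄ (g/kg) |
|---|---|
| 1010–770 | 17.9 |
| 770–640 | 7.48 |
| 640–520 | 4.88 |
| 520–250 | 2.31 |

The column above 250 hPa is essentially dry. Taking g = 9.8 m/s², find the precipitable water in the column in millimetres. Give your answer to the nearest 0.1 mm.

PW ≈ 66.1 mm

Precipitable water is the column-integrated vapour mass per unit area: PW = (1/g) Σ q̄ Δp, with q in kg/kg and Δp in Pa (1 kg/m² of water = 1 mm).
Layer 1010–770 hPa: Δp = 240 hPa = 24000 Pa, q̄ = 0.0179 kg/kg → 0.0179 × 24000 / 9.8 = 43.84 mm
Layer 770–640 hPa: Δp = 130 hPa = 13000 Pa, q̄ = 0.00748 kg/kg → 0.00748 × 13000 / 9.8 = 9.92 mm
Layer 640–520 hPa: Δp = 120 hPa = 12000 Pa, q̄ = 0.00488 kg/kg → 0.00488 × 12000 / 9.8 = 5.98 mm
Layer 520–250 hPa: Δp = 270 hPa = 27000 Pa, q̄ = 0.00231 kg/kg → 0.00231 × 27000 / 9.8 = 6.36 mm
PW = 43.84 + 9.92 + 5.98 + 6.36 = 66.10 ≈ 66.1 mm.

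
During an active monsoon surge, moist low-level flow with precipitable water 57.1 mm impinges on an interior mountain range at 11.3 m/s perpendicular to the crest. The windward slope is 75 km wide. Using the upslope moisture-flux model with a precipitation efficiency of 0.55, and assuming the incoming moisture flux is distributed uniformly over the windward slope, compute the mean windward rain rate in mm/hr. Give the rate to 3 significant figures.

Incoming column moisture flux per unit ridge length: F = V × PW = 11.3 × 57.1 = 645.23 mm·m/s.
Spread over the 75 km slope with efficiency ε = 0.55: R = ε·F/W = 0.55 × 645.23 / 75000 m = 4.732e-03 mm/s.
R = 4.732e-03 × 3600 = 17.0 mm/hr.

R ≈ 17.0 mm/hr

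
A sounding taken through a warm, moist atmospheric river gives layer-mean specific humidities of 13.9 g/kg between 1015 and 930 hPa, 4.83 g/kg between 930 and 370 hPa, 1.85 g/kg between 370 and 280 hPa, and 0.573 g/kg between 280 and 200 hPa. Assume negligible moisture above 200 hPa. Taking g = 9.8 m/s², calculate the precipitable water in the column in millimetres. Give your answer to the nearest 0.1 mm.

Precipitable water is the column-integrated vapour mass per unit area: PW = (1/g) Σ q̄ Δp, with q in kg/kg and Δp in Pa (1 kg/m² of water = 1 mm).
Layer 1015–930 hPa: Δp = 85 hPa = 8500 Pa, q̄ = 0.0139 kg/kg → 0.0139 × 8500 / 9.8 = 12.06 mm
Layer 930–370 hPa: Δp = 560 hPa = 56000 Pa, q̄ = 0.00483 kg/kg → 0.00483 × 56000 / 9.8 = 27.60 mm
Layer 370–280 hPa: Δp = 90 hPa = 9000 Pa, q̄ = 0.00185 kg/kg → 0.00185 × 9000 / 9.8 = 1.70 mm
Layer 280–200 hPa: Δp = 80 hPa = 8000 Pa, q̄ = 0.000573 kg/kg → 0.000573 × 8000 / 9.8 = 0.47 mm
PW = 12.06 + 27.60 + 1.70 + 0.47 = 41.83 ≈ 41.8 mm.

PW ≈ 41.8 mm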